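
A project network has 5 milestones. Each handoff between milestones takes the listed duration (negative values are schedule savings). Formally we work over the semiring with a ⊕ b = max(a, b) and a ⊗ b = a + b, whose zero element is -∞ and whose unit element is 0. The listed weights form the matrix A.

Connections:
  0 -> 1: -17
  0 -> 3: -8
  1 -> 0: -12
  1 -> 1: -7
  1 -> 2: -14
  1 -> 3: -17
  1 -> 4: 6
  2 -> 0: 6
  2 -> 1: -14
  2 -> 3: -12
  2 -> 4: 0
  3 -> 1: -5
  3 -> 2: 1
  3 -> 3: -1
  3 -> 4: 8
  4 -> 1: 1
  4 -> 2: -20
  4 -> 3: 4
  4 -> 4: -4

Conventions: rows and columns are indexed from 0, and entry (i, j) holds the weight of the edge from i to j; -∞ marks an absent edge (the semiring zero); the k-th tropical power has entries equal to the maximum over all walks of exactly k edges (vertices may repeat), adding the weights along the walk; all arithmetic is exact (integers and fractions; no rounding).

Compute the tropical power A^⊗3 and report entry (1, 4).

A^⊗2:
  [-29, -13, -7, -9, 0]
  [-8, 7, -14, 10, 2]
  [-26, 1, -11, 4, -4]
  [7, 9, 0, 12, 7]
  [-11, -1, 5, 3, 12]
A^⊗3:
  [-1, 1, -8, 4, -1]
  [-5, 5, 11, 9, 18]
  [-5, -1, 5, 3, 12]
  [6, 8, 13, 11, 20]
  [11, 13, 4, 16, 11]
Key observation: the optimum is the walk 1->4->3->4, with weight 6 + 4 + 8 = 18.
Optimal value attained by: walk 1->4->3->4.
Answer: (A^⊗3)[1][4] = 18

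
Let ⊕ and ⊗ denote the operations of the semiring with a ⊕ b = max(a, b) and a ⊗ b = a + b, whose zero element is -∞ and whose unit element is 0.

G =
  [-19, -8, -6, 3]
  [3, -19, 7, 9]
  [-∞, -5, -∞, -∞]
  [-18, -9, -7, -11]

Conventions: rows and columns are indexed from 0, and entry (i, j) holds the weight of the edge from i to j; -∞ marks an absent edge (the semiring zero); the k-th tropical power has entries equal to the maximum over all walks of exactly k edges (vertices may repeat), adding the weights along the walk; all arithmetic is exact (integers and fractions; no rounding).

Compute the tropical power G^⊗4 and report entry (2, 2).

G^⊗2:
  [-5, -6, -1, 1]
  [-9, 2, 2, 6]
  [-2, -24, 2, 4]
  [-6, -12, -2, 0]
G^⊗3:
  [-3, -6, 1, 3]
  [5, -3, 9, 11]
  [-14, -3, -3, 1]
  [-9, -7, -5, -3]
G^⊗4:
  [-3, -4, 1, 3]
  [0, 4, 4, 8]
  [0, -8, 4, 6]
  [-4, -10, 0, 2]
Key observation: the optimum is the walk 2->1->2->1->2, with weight (-5) + 7 + (-5) + 7 = 4.
Optimal value attained by: walk 2->1->2->1->2.
Answer: (G^⊗4)[2][2] = 4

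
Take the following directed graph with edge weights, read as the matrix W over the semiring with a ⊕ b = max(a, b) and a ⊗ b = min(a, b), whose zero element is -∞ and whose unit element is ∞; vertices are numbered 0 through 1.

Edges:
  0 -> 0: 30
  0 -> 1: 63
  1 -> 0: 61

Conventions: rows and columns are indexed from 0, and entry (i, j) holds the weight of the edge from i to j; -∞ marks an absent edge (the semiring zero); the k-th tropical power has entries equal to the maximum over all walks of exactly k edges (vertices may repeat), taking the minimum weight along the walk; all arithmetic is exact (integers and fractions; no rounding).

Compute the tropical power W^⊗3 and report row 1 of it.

W^⊗2:
  [61, 30]
  [30, 61]
W^⊗3:
  [30, 61]
  [61, 30]
Answer: row 1 of W^⊗3 = [61, 30]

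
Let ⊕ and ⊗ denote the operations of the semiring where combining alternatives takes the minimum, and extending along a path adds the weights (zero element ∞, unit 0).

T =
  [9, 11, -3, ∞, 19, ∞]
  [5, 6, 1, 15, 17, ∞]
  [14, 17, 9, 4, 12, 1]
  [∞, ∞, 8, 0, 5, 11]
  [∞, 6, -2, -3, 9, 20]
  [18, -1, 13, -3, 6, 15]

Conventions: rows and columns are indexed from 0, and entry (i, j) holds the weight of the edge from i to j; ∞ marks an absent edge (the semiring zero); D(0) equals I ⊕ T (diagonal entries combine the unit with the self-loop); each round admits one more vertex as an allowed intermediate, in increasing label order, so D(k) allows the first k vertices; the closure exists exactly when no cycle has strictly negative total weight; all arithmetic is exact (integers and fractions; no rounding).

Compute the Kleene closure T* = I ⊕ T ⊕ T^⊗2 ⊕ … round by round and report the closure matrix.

D(0):
  [0, 11, -3, ∞, 19, ∞]
  [5, 0, 1, 15, 17, ∞]
  [14, 17, 0, 4, 12, 1]
  [∞, ∞, 8, 0, 5, 11]
  [∞, 6, -2, -3, 0, 20]
  [18, -1, 13, -3, 6, 0]
D(1):
  [0, 11, -3, ∞, 19, ∞]
  [5, 0, 1, 15, 17, ∞]
  [14, 17, 0, 4, 12, 1]
  [∞, ∞, 8, 0, 5, 11]
  [∞, 6, -2, -3, 0, 20]
  [18, -1, 13, -3, 6, 0]
D(2):
  [0, 11, -3, 26, 19, ∞]
  [5, 0, 1, 15, 17, ∞]
  [14, 17, 0, 4, 12, 1]
  [∞, ∞, 8, 0, 5, 11]
  [11, 6, -2, -3, 0, 20]
  [4, -1, 0, -3, 6, 0]
D(3):
  [0, 11, -3, 1, 9, -2]
  [5, 0, 1, 5, 13, 2]
  [14, 17, 0, 4, 12, 1]
  [22, 25, 8, 0, 5, 9]
  [11, 6, -2, -3, 0, -1]
  [4, -1, 0, -3, 6, 0]
D(4):
  [0, 11, -3, 1, 6, -2]
  [5, 0, 1, 5, 10, 2]
  [14, 17, 0, 4, 9, 1]
  [22, 25, 8, 0, 5, 9]
  [11, 6, -2, -3, 0, -1]
  [4, -1, 0, -3, 2, 0]
D(5):
  [0, 11, -3, 1, 6, -2]
  [5, 0, 1, 5, 10, 2]
  [14, 15, 0, 4, 9, 1]
  [16, 11, 3, 0, 5, 4]
  [11, 6, -2, -3, 0, -1]
  [4, -1, 0, -3, 2, 0]
D(6):
  [0, -3, -3, -5, 0, -2]
  [5, 0, 1, -1, 4, 2]
  [5, 0, 0, -2, 3, 1]
  [8, 3, 3, 0, 5, 4]
  [3, -2, -2, -4, 0, -1]
  [4, -1, 0, -3, 2, 0]
Answer: T* = [[0, -3, -3, -5, 0, -2], [5, 0, 1, -1, 4, 2], [5, 0, 0, -2, 3, 1], [8, 3, 3, 0, 5, 4], [3, -2, -2, -4, 0, -1], [4, -1, 0, -3, 2, 0]]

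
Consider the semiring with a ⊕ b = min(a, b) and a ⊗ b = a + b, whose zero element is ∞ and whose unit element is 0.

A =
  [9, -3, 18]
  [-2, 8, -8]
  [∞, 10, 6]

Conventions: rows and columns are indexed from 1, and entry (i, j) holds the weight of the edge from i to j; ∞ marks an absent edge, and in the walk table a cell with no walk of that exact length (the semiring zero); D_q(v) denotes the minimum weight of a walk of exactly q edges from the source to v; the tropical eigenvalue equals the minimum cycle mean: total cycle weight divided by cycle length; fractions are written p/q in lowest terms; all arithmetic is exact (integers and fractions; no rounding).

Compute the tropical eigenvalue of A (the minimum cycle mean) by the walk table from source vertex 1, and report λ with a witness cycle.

q=0: [0, ∞, ∞]
q=1: [9, -3, 18]
q=2: [-5, 5, -11]
q=3: [3, -8, -5]
Optimal cycle mean attained by: cycle 1->2->1, total (-3) + (-2), length 2.
Answer: λ = -5/2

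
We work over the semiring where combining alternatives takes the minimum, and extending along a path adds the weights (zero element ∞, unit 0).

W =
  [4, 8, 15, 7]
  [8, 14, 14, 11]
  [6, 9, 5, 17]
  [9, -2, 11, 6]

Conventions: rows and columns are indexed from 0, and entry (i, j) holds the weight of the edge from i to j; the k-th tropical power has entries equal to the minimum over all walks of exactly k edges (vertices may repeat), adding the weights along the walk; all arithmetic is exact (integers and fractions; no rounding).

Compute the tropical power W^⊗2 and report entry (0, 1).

W^⊗2:
  [8, 5, 18, 11]
  [12, 9, 19, 15]
  [10, 14, 10, 13]
  [6, 4, 12, 9]
Key observation: the optimum is the walk 0->3->1, with weight 7 + (-2) = 5.
Optimal value attained by: walk 0->3->1.
Answer: (W^⊗2)[0][1] = 5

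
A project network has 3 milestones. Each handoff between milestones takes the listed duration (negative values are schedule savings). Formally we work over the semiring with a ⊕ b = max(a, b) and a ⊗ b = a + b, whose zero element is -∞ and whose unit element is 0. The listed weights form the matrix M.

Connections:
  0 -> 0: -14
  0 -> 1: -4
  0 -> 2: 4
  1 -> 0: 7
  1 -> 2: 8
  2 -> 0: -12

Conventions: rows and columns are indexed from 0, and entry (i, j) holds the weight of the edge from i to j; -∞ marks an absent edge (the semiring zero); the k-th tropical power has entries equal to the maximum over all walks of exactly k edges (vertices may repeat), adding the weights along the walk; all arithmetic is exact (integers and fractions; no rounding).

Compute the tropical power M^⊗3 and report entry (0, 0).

M^⊗2:
  [3, -18, 4]
  [-4, 3, 11]
  [-26, -16, -8]
M^⊗3:
  [-8, -1, 7]
  [10, -8, 11]
  [-9, -30, -8]
Key observation: the optimum is the walk 0->1->2->0, with weight (-4) + 8 + (-12) = -8.
Optimal value attained by: walk 0->1->2->0.
Answer: (M^⊗3)[0][0] = -8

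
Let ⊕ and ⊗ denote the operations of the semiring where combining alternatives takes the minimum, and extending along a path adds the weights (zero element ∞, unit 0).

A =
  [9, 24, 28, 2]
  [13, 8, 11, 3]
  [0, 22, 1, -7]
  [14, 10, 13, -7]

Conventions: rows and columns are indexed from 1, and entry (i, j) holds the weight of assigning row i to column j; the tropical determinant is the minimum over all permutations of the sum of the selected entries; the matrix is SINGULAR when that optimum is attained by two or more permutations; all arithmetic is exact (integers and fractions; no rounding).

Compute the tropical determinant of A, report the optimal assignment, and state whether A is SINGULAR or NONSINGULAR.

σ = (1, 2, 3, 4): 9 + 8 + 1 + (-7) = 11
σ = (1, 2, 4, 3): 9 + 8 + (-7) + 13 = 23
σ = (1, 3, 2, 4): 9 + 11 + 22 + (-7) = 35
σ = (1, 3, 4, 2): 9 + 11 + (-7) + 10 = 23
σ = (1, 4, 2, 3): 9 + 3 + 22 + 13 = 47
σ = (1, 4, 3, 2): 9 + 3 + 1 + 10 = 23
σ = (2, 1, 3, 4): 24 + 13 + 1 + (-7) = 31
σ = (2, 1, 4, 3): 24 + 13 + (-7) + 13 = 43
σ = (2, 3, 1, 4): 24 + 11 + 0 + (-7) = 28
σ = (2, 3, 4, 1): 24 + 11 + (-7) + 14 = 42
σ = (2, 4, 1, 3): 24 + 3 + 0 + 13 = 40
σ = (2, 4, 3, 1): 24 + 3 + 1 + 14 = 42
σ = (3, 1, 2, 4): 28 + 13 + 22 + (-7) = 56
σ = (3, 1, 4, 2): 28 + 13 + (-7) + 10 = 44
σ = (3, 2, 1, 4): 28 + 8 + 0 + (-7) = 29
σ = (3, 2, 4, 1): 28 + 8 + (-7) + 14 = 43
σ = (3, 4, 1, 2): 28 + 3 + 0 + 10 = 41
σ = (3, 4, 2, 1): 28 + 3 + 22 + 14 = 67
σ = (4, 1, 2, 3): 2 + 13 + 22 + 13 = 50
σ = (4, 1, 3, 2): 2 + 13 + 1 + 10 = 26
σ = (4, 2, 1, 3): 2 + 8 + 0 + 13 = 23
σ = (4, 2, 3, 1): 2 + 8 + 1 + 14 = 25
σ = (4, 3, 1, 2): 2 + 11 + 0 + 10 = 23
σ = (4, 3, 2, 1): 2 + 11 + 22 + 14 = 49
Optimal value attained by: σ = (1, 2, 3, 4).
Answer: det⊕(A) = 11; verdict: NONSINGULAR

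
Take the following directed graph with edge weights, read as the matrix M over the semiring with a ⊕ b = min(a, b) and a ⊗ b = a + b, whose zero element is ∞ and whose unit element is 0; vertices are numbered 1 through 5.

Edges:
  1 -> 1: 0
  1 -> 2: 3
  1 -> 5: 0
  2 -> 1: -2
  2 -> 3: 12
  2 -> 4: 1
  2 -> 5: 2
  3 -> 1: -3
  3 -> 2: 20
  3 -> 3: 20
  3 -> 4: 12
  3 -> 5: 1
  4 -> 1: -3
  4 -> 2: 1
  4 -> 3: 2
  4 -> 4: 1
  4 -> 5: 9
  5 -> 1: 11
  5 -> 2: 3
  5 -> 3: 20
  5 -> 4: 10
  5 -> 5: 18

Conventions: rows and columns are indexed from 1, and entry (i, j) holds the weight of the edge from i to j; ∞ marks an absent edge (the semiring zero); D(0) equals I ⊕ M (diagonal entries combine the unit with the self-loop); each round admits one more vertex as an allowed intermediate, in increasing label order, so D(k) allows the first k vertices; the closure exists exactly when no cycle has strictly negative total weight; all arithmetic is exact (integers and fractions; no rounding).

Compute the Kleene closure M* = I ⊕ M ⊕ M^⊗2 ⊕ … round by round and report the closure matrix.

D(0):
  [0, 3, ∞, ∞, 0]
  [-2, 0, 12, 1, 2]
  [-3, 20, 0, 12, 1]
  [-3, 1, 2, 0, 9]
  [11, 3, 20, 10, 0]
D(1):
  [0, 3, ∞, ∞, 0]
  [-2, 0, 12, 1, -2]
  [-3, 0, 0, 12, -3]
  [-3, 0, 2, 0, -3]
  [11, 3, 20, 10, 0]
D(2):
  [0, 3, 15, 4, 0]
  [-2, 0, 12, 1, -2]
  [-3, 0, 0, 1, -3]
  [-3, 0, 2, 0, -3]
  [1, 3, 15, 4, 0]
D(3):
  [0, 3, 15, 4, 0]
  [-2, 0, 12, 1, -2]
  [-3, 0, 0, 1, -3]
  [-3, 0, 2, 0, -3]
  [1, 3, 15, 4, 0]
D(4):
  [0, 3, 6, 4, 0]
  [-2, 0, 3, 1, -2]
  [-3, 0, 0, 1, -3]
  [-3, 0, 2, 0, -3]
  [1, 3, 6, 4, 0]
D(5):
  [0, 3, 6, 4, 0]
  [-2, 0, 3, 1, -2]
  [-3, 0, 0, 1, -3]
  [-3, 0, 2, 0, -3]
  [1, 3, 6, 4, 0]
Answer: M* = [[0, 3, 6, 4, 0], [-2, 0, 3, 1, -2], [-3, 0, 0, 1, -3], [-3, 0, 2, 0, -3], [1, 3, 6, 4, 0]]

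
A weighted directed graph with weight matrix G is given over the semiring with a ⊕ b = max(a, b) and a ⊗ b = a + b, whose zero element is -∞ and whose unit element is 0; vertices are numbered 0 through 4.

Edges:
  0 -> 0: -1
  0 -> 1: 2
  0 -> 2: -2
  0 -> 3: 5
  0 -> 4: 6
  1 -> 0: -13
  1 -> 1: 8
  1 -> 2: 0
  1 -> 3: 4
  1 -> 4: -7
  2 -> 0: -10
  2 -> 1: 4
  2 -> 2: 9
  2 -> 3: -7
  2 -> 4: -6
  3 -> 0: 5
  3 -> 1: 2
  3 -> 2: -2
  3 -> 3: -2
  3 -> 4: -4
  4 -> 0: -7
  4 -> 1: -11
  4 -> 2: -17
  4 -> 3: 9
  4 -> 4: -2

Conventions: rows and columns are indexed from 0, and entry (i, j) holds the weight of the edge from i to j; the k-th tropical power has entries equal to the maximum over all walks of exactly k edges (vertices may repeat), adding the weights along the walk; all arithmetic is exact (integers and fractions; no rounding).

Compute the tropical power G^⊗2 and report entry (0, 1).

G^⊗2:
  [10, 10, 7, 15, 5]
  [9, 16, 9, 12, 1]
  [-1, 13, 18, 8, 3]
  [4, 10, 7, 10, 11]
  [14, 11, 7, 7, 5]
Key observation: the optimum is the walk 0->1->1, with weight 2 + 8 = 10.
Optimal value attained by: walk 0->1->1.
Answer: (G^⊗2)[0][1] = 10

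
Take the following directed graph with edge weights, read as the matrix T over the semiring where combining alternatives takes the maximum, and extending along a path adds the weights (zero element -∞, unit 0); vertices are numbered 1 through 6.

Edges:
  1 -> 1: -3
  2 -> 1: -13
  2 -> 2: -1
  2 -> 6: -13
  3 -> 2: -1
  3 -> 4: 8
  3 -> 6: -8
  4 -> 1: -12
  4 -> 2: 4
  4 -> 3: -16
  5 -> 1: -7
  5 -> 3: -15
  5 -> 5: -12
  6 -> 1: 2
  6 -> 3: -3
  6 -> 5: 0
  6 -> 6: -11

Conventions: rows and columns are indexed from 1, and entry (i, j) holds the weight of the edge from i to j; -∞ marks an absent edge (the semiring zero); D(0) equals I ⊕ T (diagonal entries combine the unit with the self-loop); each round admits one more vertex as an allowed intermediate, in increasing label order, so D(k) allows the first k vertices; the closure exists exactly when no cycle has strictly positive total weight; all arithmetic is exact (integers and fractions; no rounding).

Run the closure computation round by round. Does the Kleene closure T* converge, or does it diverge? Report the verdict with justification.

D(0):
  [0, -∞, -∞, -∞, -∞, -∞]
  [-13, 0, -∞, -∞, -∞, -13]
  [-∞, -1, 0, 8, -∞, -8]
  [-12, 4, -16, 0, -∞, -∞]
  [-7, -∞, -15, -∞, 0, -∞]
  [2, -∞, -3, -∞, 0, 0]
D(1):
  [0, -∞, -∞, -∞, -∞, -∞]
  [-13, 0, -∞, -∞, -∞, -13]
  [-∞, -1, 0, 8, -∞, -8]
  [-12, 4, -16, 0, -∞, -∞]
  [-7, -∞, -15, -∞, 0, -∞]
  [2, -∞, -3, -∞, 0, 0]
D(2):
  [0, -∞, -∞, -∞, -∞, -∞]
  [-13, 0, -∞, -∞, -∞, -13]
  [-14, -1, 0, 8, -∞, -8]
  [-9, 4, -16, 0, -∞, -9]
  [-7, -∞, -15, -∞, 0, -∞]
  [2, -∞, -3, -∞, 0, 0]
D(3):
  [0, -∞, -∞, -∞, -∞, -∞]
  [-13, 0, -∞, -∞, -∞, -13]
  [-14, -1, 0, 8, -∞, -8]
  [-9, 4, -16, 0, -∞, -9]
  [-7, -16, -15, -7, 0, -23]
  [2, -4, -3, 5, 0, 0]
D(4):
  [0, -∞, -∞, -∞, -∞, -∞]
  [-13, 0, -∞, -∞, -∞, -13]
  [-1, 12, 0, 8, -∞, -1]
  [-9, 4, -16, 0, -∞, -9]
  [-7, -3, -15, -7, 0, -16]
  [2, 9, -3, 5, 0, 0]
D(5):
  [0, -∞, -∞, -∞, -∞, -∞]
  [-13, 0, -∞, -∞, -∞, -13]
  [-1, 12, 0, 8, -∞, -1]
  [-9, 4, -16, 0, -∞, -9]
  [-7, -3, -15, -7, 0, -16]
  [2, 9, -3, 5, 0, 0]
D(6):
  [0, -∞, -∞, -∞, -∞, -∞]
  [-11, 0, -16, -8, -13, -13]
  [1, 12, 0, 8, -1, -1]
  [-7, 4, -12, 0, -9, -9]
  [-7, -3, -15, -7, 0, -16]
  [2, 9, -3, 5, 0, 0]
Key observation: every diagonal entry stays at the unit through all rounds, so no improving cycle exists.
Answer: CONVERGES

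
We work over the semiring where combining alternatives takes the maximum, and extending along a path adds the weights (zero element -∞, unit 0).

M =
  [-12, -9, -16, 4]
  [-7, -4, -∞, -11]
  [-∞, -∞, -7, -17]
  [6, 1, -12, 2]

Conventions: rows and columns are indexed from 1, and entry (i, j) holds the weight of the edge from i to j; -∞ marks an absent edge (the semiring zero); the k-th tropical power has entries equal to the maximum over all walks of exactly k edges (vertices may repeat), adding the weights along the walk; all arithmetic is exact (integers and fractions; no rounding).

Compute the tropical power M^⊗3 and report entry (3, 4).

M^⊗2:
  [10, 5, -8, 6]
  [-5, -8, -23, -3]
  [-11, -16, -14, -15]
  [8, 3, -10, 10]
M^⊗3:
  [12, 7, -6, 14]
  [3, -2, -15, -1]
  [-9, -14, -21, -7]
  [16, 11, -2, 12]
Key observation: the optimum is the walk 3->4->1->4, with weight (-17) + 6 + 4 = -7.
Optimal value attained by: walk 3->4->1->4.
Answer: (M^⊗3)[3][4] = -7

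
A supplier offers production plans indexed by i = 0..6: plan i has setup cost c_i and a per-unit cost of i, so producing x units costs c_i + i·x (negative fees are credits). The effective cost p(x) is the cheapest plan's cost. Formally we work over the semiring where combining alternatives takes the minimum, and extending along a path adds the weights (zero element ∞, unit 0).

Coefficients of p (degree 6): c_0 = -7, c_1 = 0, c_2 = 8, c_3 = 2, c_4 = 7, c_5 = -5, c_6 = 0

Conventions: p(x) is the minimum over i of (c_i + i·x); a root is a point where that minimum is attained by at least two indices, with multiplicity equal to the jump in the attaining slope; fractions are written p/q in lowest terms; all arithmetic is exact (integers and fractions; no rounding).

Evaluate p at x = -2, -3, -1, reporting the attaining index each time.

p(-2) = min(-7+0·(-2)=-7, 0+1·(-2)=-2, 8+2·(-2)=4, 2+3·(-2)=-4, 7+4·(-2)=-1, -5+5·(-2)=-15, 0+6·(-2)=-12) = -15 (attained by i=5)
p(-3) = min(-7+0·(-3)=-7, 0+1·(-3)=-3, 8+2·(-3)=2, 2+3·(-3)=-7, 7+4·(-3)=-5, -5+5·(-3)=-20, 0+6·(-3)=-18) = -20 (attained by i=5)
p(-1) = min(-7+0·(-1)=-7, 0+1·(-1)=-1, 8+2·(-1)=6, 2+3·(-1)=-1, 7+4·(-1)=3, -5+5·(-1)=-10, 0+6·(-1)=-6) = -10 (attained by i=5)
Answer: p(-2) = -15; p(-3) = -20; p(-1) = -10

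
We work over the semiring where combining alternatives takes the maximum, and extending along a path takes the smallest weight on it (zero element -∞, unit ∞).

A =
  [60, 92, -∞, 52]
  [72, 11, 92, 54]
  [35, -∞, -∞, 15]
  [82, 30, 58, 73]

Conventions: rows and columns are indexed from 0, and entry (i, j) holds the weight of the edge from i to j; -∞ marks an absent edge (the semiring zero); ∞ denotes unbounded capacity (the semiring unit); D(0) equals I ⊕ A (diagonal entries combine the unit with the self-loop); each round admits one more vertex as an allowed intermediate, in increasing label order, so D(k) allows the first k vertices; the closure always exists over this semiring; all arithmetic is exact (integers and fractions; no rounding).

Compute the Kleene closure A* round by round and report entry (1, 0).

D(0):
  [∞, 92, -∞, 52]
  [72, ∞, 92, 54]
  [35, -∞, ∞, 15]
  [82, 30, 58, ∞]
D(1):
  [∞, 92, -∞, 52]
  [72, ∞, 92, 54]
  [35, 35, ∞, 35]
  [82, 82, 58, ∞]
D(2):
  [∞, 92, 92, 54]
  [72, ∞, 92, 54]
  [35, 35, ∞, 35]
  [82, 82, 82, ∞]
D(3):
  [∞, 92, 92, 54]
  [72, ∞, 92, 54]
  [35, 35, ∞, 35]
  [82, 82, 82, ∞]
D(4):
  [∞, 92, 92, 54]
  [72, ∞, 92, 54]
  [35, 35, ∞, 35]
  [82, 82, 82, ∞]
Answer: A*[1][0] = 72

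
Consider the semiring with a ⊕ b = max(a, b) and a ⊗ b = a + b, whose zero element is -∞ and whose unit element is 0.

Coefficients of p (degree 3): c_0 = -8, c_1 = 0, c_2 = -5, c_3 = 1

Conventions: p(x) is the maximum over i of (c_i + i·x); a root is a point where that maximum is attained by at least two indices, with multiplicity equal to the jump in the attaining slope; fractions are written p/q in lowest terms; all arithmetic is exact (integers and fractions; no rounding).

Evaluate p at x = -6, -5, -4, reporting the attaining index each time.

p(-6) = max(-8+0·(-6)=-8, 0+1·(-6)=-6, -5+2·(-6)=-17, 1+3·(-6)=-17) = -6 (attained by i=1)
p(-5) = max(-8+0·(-5)=-8, 0+1·(-5)=-5, -5+2·(-5)=-15, 1+3·(-5)=-14) = -5 (attained by i=1)
p(-4) = max(-8+0·(-4)=-8, 0+1·(-4)=-4, -5+2·(-4)=-13, 1+3·(-4)=-11) = -4 (attained by i=1)
Answer: p(-6) = -6; p(-5) = -5; p(-4) = -4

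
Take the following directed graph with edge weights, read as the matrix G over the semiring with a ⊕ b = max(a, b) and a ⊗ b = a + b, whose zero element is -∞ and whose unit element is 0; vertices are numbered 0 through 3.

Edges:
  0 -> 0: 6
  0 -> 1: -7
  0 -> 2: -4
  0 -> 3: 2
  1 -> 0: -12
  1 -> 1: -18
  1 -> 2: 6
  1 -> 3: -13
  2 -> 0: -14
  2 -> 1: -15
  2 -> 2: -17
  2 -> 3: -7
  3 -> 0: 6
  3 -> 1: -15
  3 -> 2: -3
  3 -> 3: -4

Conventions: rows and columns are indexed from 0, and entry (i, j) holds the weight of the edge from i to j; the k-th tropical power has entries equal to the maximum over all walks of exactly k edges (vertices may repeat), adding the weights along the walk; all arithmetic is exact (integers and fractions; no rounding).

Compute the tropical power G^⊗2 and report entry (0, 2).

G^⊗2:
  [12, -1, 2, 8]
  [-6, -9, -11, -1]
  [-1, -21, -9, -11]
  [12, -1, 2, 8]
Key observation: the optimum is the walk 0->0->2, with weight 6 + (-4) = 2.
Optimal value attained by: walk 0->0->2.
Answer: (G^⊗2)[0][2] = 2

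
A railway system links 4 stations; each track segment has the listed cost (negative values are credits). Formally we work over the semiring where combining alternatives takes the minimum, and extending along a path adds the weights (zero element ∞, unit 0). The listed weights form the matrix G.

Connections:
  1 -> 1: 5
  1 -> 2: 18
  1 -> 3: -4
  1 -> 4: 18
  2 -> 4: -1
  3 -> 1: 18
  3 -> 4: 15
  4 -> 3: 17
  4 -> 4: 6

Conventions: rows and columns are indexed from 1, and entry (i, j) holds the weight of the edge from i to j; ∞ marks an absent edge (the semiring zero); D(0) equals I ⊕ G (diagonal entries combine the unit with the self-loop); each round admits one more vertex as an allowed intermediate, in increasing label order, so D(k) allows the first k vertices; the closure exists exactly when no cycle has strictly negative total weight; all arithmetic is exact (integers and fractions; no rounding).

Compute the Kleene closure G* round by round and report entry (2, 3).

D(0):
  [0, 18, -4, 18]
  [∞, 0, ∞, -1]
  [18, ∞, 0, 15]
  [∞, ∞, 17, 0]
D(1):
  [0, 18, -4, 18]
  [∞, 0, ∞, -1]
  [18, 36, 0, 15]
  [∞, ∞, 17, 0]
D(2):
  [0, 18, -4, 17]
  [∞, 0, ∞, -1]
  [18, 36, 0, 15]
  [∞, ∞, 17, 0]
D(3):
  [0, 18, -4, 11]
  [∞, 0, ∞, -1]
  [18, 36, 0, 15]
  [35, 53, 17, 0]
D(4):
  [0, 18, -4, 11]
  [34, 0, 16, -1]
  [18, 36, 0, 15]
  [35, 53, 17, 0]
Answer: G*[2][3] = 16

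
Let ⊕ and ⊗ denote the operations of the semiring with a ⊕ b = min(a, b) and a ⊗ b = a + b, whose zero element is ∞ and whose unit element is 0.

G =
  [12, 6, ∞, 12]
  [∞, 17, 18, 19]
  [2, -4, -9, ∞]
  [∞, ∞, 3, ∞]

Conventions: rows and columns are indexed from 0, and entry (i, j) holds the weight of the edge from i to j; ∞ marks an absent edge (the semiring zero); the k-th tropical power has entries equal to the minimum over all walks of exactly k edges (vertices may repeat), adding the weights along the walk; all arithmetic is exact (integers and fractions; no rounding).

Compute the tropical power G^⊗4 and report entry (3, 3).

G^⊗2:
  [24, 18, 15, 24]
  [20, 14, 9, 36]
  [-7, -13, -18, 14]
  [5, -1, -6, ∞]
G^⊗3:
  [17, 11, 6, 36]
  [11, 5, 0, 32]
  [-16, -22, -27, 5]
  [-4, -10, -15, 17]
G^⊗4:
  [8, 2, -3, 29]
  [2, -4, -9, 23]
  [-25, -31, -36, -4]
  [-13, -19, -24, 8]
Key observation: the optimum is the walk 3->2->2->0->3, with weight 3 + (-9) + 2 + 12 = 8.
Optimal value attained by: walk 3->2->2->0->3.
Answer: (G^⊗4)[3][3] = 8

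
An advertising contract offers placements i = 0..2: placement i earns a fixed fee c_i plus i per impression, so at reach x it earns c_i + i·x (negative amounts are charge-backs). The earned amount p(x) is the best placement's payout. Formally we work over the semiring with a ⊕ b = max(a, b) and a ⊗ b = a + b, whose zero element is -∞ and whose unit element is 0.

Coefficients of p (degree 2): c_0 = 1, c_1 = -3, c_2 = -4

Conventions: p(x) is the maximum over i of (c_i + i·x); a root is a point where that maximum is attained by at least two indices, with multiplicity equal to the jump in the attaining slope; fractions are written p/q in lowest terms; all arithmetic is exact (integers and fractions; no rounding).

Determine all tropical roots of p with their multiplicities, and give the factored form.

hull edge (i=0, c=1) to (i=2, c=-4): slope -5/2, span 2
Factored form: p(x) = -4 ⊗ (x ⊕ 5/2) ⊗ (x ⊕ 5/2)
Answer: roots = 5/2 (mult 2)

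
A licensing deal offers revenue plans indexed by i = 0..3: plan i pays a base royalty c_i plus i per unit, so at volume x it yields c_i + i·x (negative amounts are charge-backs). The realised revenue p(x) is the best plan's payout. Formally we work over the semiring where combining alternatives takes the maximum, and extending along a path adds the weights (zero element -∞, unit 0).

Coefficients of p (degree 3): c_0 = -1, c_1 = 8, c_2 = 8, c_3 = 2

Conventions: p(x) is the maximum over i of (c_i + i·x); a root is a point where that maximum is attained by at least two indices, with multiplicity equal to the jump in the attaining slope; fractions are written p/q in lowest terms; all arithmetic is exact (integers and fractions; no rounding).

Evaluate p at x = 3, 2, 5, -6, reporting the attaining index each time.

p(3) = max(-1+0·3=-1, 8+1·3=11, 8+2·3=14, 2+3·3=11) = 14 (attained by i=2)
p(2) = max(-1+0·2=-1, 8+1·2=10, 8+2·2=12, 2+3·2=8) = 12 (attained by i=2)
p(5) = max(-1+0·5=-1, 8+1·5=13, 8+2·5=18, 2+3·5=17) = 18 (attained by i=2)
p(-6) = max(-1+0·(-6)=-1, 8+1·(-6)=2, 8+2·(-6)=-4, 2+3·(-6)=-16) = 2 (attained by i=1)
Answer: p(3) = 14; p(2) = 12; p(5) = 18; p(-6) = 2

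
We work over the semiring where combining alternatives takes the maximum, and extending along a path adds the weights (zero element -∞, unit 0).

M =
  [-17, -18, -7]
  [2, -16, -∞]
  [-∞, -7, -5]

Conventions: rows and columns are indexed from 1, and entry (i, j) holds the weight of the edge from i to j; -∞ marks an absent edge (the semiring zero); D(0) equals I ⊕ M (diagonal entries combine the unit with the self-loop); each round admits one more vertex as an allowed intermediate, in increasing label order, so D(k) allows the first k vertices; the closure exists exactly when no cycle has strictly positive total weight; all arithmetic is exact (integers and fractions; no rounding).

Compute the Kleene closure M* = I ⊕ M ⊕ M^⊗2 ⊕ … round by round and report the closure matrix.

D(0):
  [0, -18, -7]
  [2, 0, -∞]
  [-∞, -7, 0]
D(1):
  [0, -18, -7]
  [2, 0, -5]
  [-∞, -7, 0]
D(2):
  [0, -18, -7]
  [2, 0, -5]
  [-5, -7, 0]
D(3):
  [0, -14, -7]
  [2, 0, -5]
  [-5, -7, 0]
Answer: M* = [[0, -14, -7], [2, 0, -5], [-5, -7, 0]]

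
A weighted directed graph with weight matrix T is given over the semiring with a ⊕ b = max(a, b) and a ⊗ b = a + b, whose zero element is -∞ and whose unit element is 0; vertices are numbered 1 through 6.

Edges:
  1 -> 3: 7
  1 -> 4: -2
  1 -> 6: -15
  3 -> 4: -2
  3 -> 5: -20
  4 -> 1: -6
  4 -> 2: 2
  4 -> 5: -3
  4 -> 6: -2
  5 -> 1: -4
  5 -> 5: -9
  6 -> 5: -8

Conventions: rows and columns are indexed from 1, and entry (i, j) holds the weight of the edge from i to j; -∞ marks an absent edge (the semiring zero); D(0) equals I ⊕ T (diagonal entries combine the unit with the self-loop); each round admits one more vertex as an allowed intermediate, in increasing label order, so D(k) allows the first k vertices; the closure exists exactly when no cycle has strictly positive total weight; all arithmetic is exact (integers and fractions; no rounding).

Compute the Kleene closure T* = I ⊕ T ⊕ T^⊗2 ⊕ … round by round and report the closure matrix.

D(0):
  [0, -∞, 7, -2, -∞, -15]
  [-∞, 0, -∞, -∞, -∞, -∞]
  [-∞, -∞, 0, -2, -20, -∞]
  [-6, 2, -∞, 0, -3, -2]
  [-4, -∞, -∞, -∞, 0, -∞]
  [-∞, -∞, -∞, -∞, -8, 0]
D(1):
  [0, -∞, 7, -2, -∞, -15]
  [-∞, 0, -∞, -∞, -∞, -∞]
  [-∞, -∞, 0, -2, -20, -∞]
  [-6, 2, 1, 0, -3, -2]
  [-4, -∞, 3, -6, 0, -19]
  [-∞, -∞, -∞, -∞, -8, 0]
D(2):
  [0, -∞, 7, -2, -∞, -15]
  [-∞, 0, -∞, -∞, -∞, -∞]
  [-∞, -∞, 0, -2, -20, -∞]
  [-6, 2, 1, 0, -3, -2]
  [-4, -∞, 3, -6, 0, -19]
  [-∞, -∞, -∞, -∞, -8, 0]
D(3):
  [0, -∞, 7, 5, -13, -15]
  [-∞, 0, -∞, -∞, -∞, -∞]
  [-∞, -∞, 0, -2, -20, -∞]
  [-6, 2, 1, 0, -3, -2]
  [-4, -∞, 3, 1, 0, -19]
  [-∞, -∞, -∞, -∞, -8, 0]
D(4):
  [0, 7, 7, 5, 2, 3]
  [-∞, 0, -∞, -∞, -∞, -∞]
  [-8, 0, 0, -2, -5, -4]
  [-6, 2, 1, 0, -3, -2]
  [-4, 3, 3, 1, 0, -1]
  [-∞, -∞, -∞, -∞, -8, 0]
D(5):
  [0, 7, 7, 5, 2, 3]
  [-∞, 0, -∞, -∞, -∞, -∞]
  [-8, 0, 0, -2, -5, -4]
  [-6, 2, 1, 0, -3, -2]
  [-4, 3, 3, 1, 0, -1]
  [-12, -5, -5, -7, -8, 0]
D(6):
  [0, 7, 7, 5, 2, 3]
  [-∞, 0, -∞, -∞, -∞, -∞]
  [-8, 0, 0, -2, -5, -4]
  [-6, 2, 1, 0, -3, -2]
  [-4, 3, 3, 1, 0, -1]
  [-12, -5, -5, -7, -8, 0]
Answer: T* = [[0, 7, 7, 5, 2, 3], [-∞, 0, -∞, -∞, -∞, -∞], [-8, 0, 0, -2, -5, -4], [-6, 2, 1, 0, -3, -2], [-4, 3, 3, 1, 0, -1], [-12, -5, -5, -7, -8, 0]]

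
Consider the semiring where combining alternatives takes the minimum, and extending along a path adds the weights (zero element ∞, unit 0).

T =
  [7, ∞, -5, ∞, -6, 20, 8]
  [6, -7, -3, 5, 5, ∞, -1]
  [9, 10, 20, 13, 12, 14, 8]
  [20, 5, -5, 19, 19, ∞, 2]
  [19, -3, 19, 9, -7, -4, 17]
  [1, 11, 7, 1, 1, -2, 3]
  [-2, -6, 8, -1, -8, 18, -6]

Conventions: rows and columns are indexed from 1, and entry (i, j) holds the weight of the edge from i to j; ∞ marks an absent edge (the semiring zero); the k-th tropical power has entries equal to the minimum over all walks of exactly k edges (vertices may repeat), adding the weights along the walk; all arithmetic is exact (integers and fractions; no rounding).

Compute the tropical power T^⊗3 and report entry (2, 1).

T^⊗2:
  [4, -9, 2, 3, -13, -10, 2]
  [-3, -14, -10, -2, -9, 1, -8]
  [6, 2, 4, 7, 0, 8, 2]
  [0, -4, 2, 1, -6, 9, -4]
  [-3, -10, -6, -3, -14, -11, -4]
  [-1, -3, -4, -1, -6, -4, -3]
  [-8, -13, -9, -7, -15, -12, -12]
T^⊗3:
  [-9, -16, -12, -9, -20, -17, -10]
  [-10, -21, -17, -9, -16, -13, -15]
  [0, -5, -1, 1, -7, -4, -4]
  [-6, -11, -7, -5, -13, -10, -10]
  [-10, -17, -13, -10, -21, -18, -11]
  [-5, -10, -6, -4, -13, -10, -9]
  [-14, -20, -16, -13, -22, -19, -18]
Key observation: the optimum is the walk 2->2->7->1, with weight (-7) + (-1) + (-2) = -10.
Optimal value attained by: walk 2->2->7->1.
Answer: (T^⊗3)[2][1] = -10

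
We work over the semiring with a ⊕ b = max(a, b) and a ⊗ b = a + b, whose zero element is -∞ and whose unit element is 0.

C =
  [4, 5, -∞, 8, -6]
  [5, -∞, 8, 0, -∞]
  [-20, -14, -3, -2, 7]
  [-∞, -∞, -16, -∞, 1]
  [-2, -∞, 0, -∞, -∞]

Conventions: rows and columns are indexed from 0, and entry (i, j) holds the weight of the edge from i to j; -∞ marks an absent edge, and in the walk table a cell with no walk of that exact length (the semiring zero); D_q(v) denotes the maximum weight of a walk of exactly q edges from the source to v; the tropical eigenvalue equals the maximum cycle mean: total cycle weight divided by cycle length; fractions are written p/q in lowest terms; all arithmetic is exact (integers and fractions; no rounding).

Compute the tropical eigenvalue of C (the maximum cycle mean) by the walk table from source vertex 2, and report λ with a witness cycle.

q=0: [-∞, -∞, 0, -∞, -∞]
q=1: [-20, -14, -3, -2, 7]
q=2: [5, -15, 7, -5, 4]
q=3: [9, 10, 4, 13, 14]
q=4: [15, 14, 18, 17, 14]
q=5: [19, 20, 22, 23, 25]
Optimal cycle mean attained by: cycle 0->1->0, total 5 + 5, length 2.
Answer: λ = 5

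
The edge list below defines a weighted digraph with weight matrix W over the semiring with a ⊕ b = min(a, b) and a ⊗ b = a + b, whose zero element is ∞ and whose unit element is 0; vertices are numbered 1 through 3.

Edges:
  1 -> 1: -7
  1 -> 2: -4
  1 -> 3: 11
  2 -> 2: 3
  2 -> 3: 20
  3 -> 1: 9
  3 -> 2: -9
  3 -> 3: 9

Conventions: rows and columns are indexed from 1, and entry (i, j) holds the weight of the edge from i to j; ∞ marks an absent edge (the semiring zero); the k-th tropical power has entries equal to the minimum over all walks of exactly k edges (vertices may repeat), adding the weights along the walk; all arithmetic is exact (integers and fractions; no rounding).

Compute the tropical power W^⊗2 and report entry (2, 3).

W^⊗2:
  [-14, -11, 4]
  [29, 6, 23]
  [2, -6, 11]
Key observation: the optimum is the walk 2->2->3, with weight 3 + 20 = 23.
Optimal value attained by: walk 2->2->3.
Answer: (W^⊗2)[2][3] = 23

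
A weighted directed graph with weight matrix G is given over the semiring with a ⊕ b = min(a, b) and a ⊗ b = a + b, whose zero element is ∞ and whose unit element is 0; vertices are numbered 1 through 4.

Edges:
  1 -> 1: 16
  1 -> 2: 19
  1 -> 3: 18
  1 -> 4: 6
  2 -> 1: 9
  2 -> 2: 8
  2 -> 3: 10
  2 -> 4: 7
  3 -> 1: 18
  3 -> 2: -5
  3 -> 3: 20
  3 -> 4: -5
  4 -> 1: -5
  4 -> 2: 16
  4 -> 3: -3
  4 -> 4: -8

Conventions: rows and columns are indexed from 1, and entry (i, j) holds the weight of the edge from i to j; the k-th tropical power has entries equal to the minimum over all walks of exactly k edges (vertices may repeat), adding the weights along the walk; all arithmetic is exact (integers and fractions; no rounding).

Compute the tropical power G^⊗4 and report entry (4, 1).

G^⊗2:
  [1, 13, 3, -2]
  [2, 5, 4, -1]
  [-10, 3, -8, -13]
  [-13, -8, -11, -16]
G^⊗3:
  [-7, -2, -5, -10]
  [-6, -1, -4, -9]
  [-18, -13, -16, -21]
  [-21, -16, -19, -24]
G^⊗4:
  [-15, -10, -13, -18]
  [-14, -9, -12, -17]
  [-26, -21, -24, -29]
  [-29, -24, -27, -32]
Key observation: the optimum is the walk 4->4->4->4->1, with weight (-8) + (-8) + (-8) + (-5) = -29.
Optimal value attained by: walk 4->4->4->4->1.
Answer: (G^⊗4)[4][1] = -29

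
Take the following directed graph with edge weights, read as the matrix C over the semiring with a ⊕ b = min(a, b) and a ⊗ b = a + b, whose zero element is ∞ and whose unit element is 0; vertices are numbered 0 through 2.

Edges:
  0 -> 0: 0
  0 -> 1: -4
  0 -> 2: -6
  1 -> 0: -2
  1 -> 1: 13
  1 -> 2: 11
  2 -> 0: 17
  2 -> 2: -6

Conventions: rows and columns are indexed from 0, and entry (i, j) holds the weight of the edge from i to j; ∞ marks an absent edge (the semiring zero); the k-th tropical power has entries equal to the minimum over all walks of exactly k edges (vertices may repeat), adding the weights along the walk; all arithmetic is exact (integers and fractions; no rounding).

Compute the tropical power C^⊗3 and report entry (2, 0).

C^⊗2:
  [-6, -4, -12]
  [-2, -6, -8]
  [11, 13, -12]
C^⊗3:
  [-6, -10, -18]
  [-8, -6, -14]
  [5, 7, -18]
Key observation: the optimum is the walk 2->2->2->0, with weight (-6) + (-6) + 17 = 5.
Optimal value attained by: walk 2->2->2->0.
Answer: (C^⊗3)[2][0] = 5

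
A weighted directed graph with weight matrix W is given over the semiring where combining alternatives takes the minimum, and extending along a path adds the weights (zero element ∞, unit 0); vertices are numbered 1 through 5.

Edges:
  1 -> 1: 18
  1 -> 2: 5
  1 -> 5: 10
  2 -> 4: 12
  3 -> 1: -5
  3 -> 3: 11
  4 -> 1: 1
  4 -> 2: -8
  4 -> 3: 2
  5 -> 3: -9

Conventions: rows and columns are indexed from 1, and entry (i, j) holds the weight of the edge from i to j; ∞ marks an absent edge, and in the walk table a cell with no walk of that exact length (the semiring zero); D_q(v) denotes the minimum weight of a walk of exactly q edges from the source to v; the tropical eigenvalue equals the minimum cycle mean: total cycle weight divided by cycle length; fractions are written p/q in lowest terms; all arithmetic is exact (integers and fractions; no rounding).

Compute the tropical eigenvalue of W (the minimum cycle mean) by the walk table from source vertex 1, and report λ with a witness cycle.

q=0: [0, ∞, ∞, ∞, ∞]
q=1: [18, 5, ∞, ∞, 10]
q=2: [36, 23, 1, 17, 28]
q=3: [-4, 9, 12, 35, 46]
q=4: [7, 1, 23, 21, 6]
q=5: [18, 12, -3, 13, 17]
Optimal cycle mean attained by: cycle 1->5->3->1, total 10 + (-9) + (-5), length 3.
Answer: λ = -4/3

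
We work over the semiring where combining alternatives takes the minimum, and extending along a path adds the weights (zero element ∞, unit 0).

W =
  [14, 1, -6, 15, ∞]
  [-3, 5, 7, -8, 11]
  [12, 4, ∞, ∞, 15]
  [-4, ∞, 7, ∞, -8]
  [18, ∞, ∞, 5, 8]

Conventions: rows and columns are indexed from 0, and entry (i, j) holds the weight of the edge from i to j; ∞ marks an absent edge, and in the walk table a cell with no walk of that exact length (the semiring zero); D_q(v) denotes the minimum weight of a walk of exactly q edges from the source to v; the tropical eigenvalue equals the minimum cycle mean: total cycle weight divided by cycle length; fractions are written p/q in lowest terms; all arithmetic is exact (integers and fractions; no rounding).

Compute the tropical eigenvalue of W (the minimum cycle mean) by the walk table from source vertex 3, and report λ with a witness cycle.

q=0: [∞, ∞, ∞, 0, ∞]
q=1: [-4, ∞, 7, ∞, -8]
q=2: [10, -3, -10, -3, 0]
q=3: [-7, -6, 4, -11, -11]
q=4: [-15, -6, -13, -14, -19]
q=5: [-18, -14, -21, -14, -22]
Optimal cycle mean attained by: cycle 0->1->3->0, total 1 + (-8) + (-4), length 3.
Answer: λ = -11/3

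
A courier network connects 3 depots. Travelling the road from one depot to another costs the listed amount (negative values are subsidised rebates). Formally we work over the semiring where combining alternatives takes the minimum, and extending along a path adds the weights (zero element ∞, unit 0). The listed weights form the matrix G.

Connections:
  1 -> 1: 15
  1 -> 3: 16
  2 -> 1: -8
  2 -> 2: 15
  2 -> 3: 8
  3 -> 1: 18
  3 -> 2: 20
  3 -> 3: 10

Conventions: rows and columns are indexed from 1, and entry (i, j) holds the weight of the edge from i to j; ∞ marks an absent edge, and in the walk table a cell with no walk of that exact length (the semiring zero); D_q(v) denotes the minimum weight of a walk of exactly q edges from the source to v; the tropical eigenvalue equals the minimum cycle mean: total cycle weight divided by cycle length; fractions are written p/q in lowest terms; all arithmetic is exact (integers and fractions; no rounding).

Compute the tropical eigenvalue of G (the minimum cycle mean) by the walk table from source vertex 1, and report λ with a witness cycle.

q=0: [0, ∞, ∞]
q=1: [15, ∞, 16]
q=2: [30, 36, 26]
q=3: [28, 46, 36]
Optimal cycle mean attained by: cycle 1->3->2->1, total 16 + 20 + (-8), length 3.
Answer: λ = 28/3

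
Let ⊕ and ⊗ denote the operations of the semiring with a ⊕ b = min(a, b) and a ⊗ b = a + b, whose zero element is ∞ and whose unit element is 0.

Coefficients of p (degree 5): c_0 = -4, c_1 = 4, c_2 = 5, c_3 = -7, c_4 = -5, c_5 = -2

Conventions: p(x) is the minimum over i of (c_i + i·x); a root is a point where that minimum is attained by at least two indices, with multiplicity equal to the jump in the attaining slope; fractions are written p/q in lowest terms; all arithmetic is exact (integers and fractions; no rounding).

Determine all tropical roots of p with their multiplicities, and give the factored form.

hull edge (i=0, c=-4) to (i=3, c=-7): slope -1, span 3
hull edge (i=3, c=-7) to (i=4, c=-5): slope 2, span 1
hull edge (i=4, c=-5) to (i=5, c=-2): slope 3, span 1
Factored form: p(x) = -2 ⊗ (x ⊕ (-3)) ⊗ (x ⊕ (-2)) ⊗ (x ⊕ 1) ⊗ (x ⊕ 1) ⊗ (x ⊕ 1)
Answer: roots = -3 (mult 1), -2 (mult 1), 1 (mult 3)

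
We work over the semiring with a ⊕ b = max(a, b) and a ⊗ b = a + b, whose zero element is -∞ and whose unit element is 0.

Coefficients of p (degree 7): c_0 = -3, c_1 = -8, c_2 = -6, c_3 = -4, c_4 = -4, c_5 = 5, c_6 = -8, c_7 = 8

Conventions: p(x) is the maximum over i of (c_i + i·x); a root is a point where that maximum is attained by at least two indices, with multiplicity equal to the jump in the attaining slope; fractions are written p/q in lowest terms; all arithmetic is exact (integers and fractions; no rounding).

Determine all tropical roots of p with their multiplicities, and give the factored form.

hull edge (i=0, c=-3) to (i=5, c=5): slope 8/5, span 5
hull edge (i=5, c=5) to (i=7, c=8): slope 3/2, span 2
Factored form: p(x) = 8 ⊗ (x ⊕ (-8/5)) ⊗ (x ⊕ (-8/5)) ⊗ (x ⊕ (-8/5)) ⊗ (x ⊕ (-8/5)) ⊗ (x ⊕ (-8/5)) ⊗ (x ⊕ (-3/2)) ⊗ (x ⊕ (-3/2))
Answer: roots = -8/5 (mult 5), -3/2 (mult 2)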